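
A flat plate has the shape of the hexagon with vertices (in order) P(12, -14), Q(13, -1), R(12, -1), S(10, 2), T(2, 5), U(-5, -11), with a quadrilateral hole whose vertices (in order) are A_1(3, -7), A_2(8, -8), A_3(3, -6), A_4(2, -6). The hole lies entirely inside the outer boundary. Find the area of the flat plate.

224

Outer boundary:
Apply the shoelace formula: 2A = Σ (x_i·y_{i+1} − x_{i+1}·y_i), indices taken mod 6.
P→Q: (12)(-1) − (13)(-14) = 170
Q→R: (13)(-1) − (12)(-1) = -1
R→S: (12)(2) − (10)(-1) = 34
S→T: (10)(5) − (2)(2) = 46
T→U: (2)(-11) − (-5)(5) = 3
U→P: (-5)(-14) − (12)(-11) = 202
Σ = 454
Area = |Σ|/2 = 227.
Hole:
Cross-terms: 32, -24, -6, 4  ⇒  Σ = 6
Area = |Σ|/2 = 3.
Net area = 227 − 3 = 224.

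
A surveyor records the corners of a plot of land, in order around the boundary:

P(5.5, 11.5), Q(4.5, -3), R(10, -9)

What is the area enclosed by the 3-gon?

Apply Gauss's area formula: 2A = Σ (x_i·y_{i+1} − x_{i+1}·y_i), indices taken mod 3.
Σ = (-68.25) + (-10.5) + (164.5) = 85.75
Area = |Σ|/2 = 42.875.

42.875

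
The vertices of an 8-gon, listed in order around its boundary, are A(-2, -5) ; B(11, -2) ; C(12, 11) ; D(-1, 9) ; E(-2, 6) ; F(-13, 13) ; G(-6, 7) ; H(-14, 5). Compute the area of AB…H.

Apply the shoelace formula: 2A = Σ (x_i·y_{i+1} − x_{i+1}·y_i), indices taken mod 8.
Cross-terms: 59, 145, 119, 12, 52, -13, 68, 80  ⇒  Σ = 522
Area = |Σ|/2 = 261.

261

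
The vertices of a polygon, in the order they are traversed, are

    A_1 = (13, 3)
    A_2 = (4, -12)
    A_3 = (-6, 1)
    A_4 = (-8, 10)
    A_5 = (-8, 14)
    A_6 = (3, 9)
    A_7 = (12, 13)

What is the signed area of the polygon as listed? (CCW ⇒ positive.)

-318

Σ = (-168) + (-68) + (-52) + (-32) + (-114) + (-69) + (-133) = -636
Signed area = Σ/2 = -318 (negative ⇒ clockwise traversal).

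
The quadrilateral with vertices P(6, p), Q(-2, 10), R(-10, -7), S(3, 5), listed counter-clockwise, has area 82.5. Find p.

The doubled signed area Σ (x_i y_{i+1} − x_{i+1} y_i) is linear in p.
With p=0 it equals 115; the coefficient of p is 5 (from the two edges through P).
So 5·p + 115 = 2·82.5 = 165 ⇒ p = 10.

10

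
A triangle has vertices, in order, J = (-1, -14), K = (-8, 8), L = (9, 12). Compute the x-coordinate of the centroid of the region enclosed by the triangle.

Apply the shoelace (surveyor's) formula. First the cross-terms c_i = x_i·y_{i+1} − x_{i+1}·y_i:
  -120, -168, -114  ⇒  2A = -402, A = -201.
Then Σ (x_i + x_{i+1})·c_i = 0, so x̄ = 0 / (6·(-201)) = 0.

0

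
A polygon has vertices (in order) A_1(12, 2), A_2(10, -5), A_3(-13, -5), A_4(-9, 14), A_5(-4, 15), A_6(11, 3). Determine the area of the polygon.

Apply Gauss's area formula: 2A = Σ (x_i·y_{i+1} − x_{i+1}·y_i), indices taken mod 6.
A_1→A_2: (12)(-5) − (10)(2) = -80
A_2→A_3: (10)(-5) − (-13)(-5) = -115
A_3→A_4: (-13)(14) − (-9)(-5) = -227
A_4→A_5: (-9)(15) − (-4)(14) = -79
A_5→A_6: (-4)(3) − (11)(15) = -177
A_6→A_1: (11)(2) − (12)(3) = -14
Σ = -692
Area = |Σ|/2 = 346.

346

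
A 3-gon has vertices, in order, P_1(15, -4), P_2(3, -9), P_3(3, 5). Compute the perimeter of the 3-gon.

42

|P_1P_2| = √((-12)² + (-5)²) = √169 = 13
|P_2P_3| = √((0)² + (14)²) = √196 = 14
|P_3P_1| = √((12)² + (-9)²) = √225 = 15
Perimeter = 13 + 14 + 15 = 42.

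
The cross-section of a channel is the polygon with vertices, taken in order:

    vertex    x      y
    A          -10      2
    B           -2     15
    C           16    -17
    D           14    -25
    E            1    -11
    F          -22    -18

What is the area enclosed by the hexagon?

563.5

Apply the surveyor's formula: 2A = Σ (x_i·y_{i+1} − x_{i+1}·y_i), indices taken mod 6.
Σ = (-146) + (-206) + (-162) + (-129) + (-260) + (-224) = -1127
Area = |Σ|/2 = 563.5.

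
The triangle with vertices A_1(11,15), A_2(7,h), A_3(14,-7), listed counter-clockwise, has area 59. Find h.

The doubled signed area Σ (x_i y_{i+1} − x_{i+1} y_i) is linear in h.
With h=0 it equals 133; the coefficient of h is -3 (from the two edges through A_2).
So -3·h + 133 = 2·59 = 118 ⇒ h = 5.

5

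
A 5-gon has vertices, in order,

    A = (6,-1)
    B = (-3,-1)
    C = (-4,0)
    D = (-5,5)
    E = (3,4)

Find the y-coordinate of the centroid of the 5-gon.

Apply the surveyor's formula. First the cross-terms c_i = x_i·y_{i+1} − x_{i+1}·y_i:
  -9, -4, -20, -35, -27  ⇒  2A = -95, A = -47.5.
Then Σ (y_i + y_{i+1})·c_i = -474, so ȳ = -474 / (6·(-47.5)) = 158/95.

158/95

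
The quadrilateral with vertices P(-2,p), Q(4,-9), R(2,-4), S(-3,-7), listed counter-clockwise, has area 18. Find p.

The doubled signed area Σ (x_i y_{i+1} − x_{i+1} y_i) is linear in p.
With p=0 it equals -20; the coefficient of p is -7 (from the two edges through P).
So -7·p + -20 = 2·18 = 36 ⇒ p = -8.

-8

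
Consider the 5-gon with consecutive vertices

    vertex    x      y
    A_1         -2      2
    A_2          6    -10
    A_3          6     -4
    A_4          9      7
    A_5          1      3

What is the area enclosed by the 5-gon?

Cross-terms: 8, 36, 78, 20, 8  ⇒  Σ = 150
Area = |Σ|/2 = 75.

75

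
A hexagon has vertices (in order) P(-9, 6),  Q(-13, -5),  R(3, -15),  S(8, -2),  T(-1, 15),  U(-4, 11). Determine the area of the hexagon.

Apply the shoelace (surveyor's) formula: 2A = Σ (x_i·y_{i+1} − x_{i+1}·y_i), indices taken mod 6.
Σ = (123) + (210) + (114) + (118) + (49) + (75) = 689
Area = |Σ|/2 = 344.5.

344.5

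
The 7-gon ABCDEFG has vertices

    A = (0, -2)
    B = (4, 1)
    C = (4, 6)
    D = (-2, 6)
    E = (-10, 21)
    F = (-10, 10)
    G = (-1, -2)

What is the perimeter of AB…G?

60

|AB| = √((4)² + (3)²) = √25 = 5
|BC| = √((0)² + (5)²) = √25 = 5
|CD| = √((-6)² + (0)²) = √36 = 6
|DE| = √((-8)² + (15)²) = √289 = 17
|EF| = √((0)² + (-11)²) = √121 = 11
|FG| = √((9)² + (-12)²) = √225 = 15
|GA| = √((1)² + (0)²) = √1 = 1
Perimeter = 5 + 5 + 6 + 17 + 11 + 15 + 1 = 60.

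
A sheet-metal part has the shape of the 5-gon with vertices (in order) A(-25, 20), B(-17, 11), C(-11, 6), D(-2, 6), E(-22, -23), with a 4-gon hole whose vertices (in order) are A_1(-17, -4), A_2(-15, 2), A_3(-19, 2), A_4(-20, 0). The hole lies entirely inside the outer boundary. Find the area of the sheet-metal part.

Outer boundary:
Apply the shoelace (surveyor's) formula: 2A = Σ (x_i·y_{i+1} − x_{i+1}·y_i), indices taken mod 5.
A→B: (-25)(11) − (-17)(20) = 65
B→C: (-17)(6) − (-11)(11) = 19
C→D: (-11)(6) − (-2)(6) = -54
D→E: (-2)(-23) − (-22)(6) = 178
E→A: (-22)(20) − (-25)(-23) = -1015
Σ = -807
Area = |Σ|/2 = 403.5.
Hole:
Apply the shoelace (surveyor's) formula: 2A = Σ (x_i·y_{i+1} − x_{i+1}·y_i), indices taken mod 4.
A_1→A_2: (-17)(2) − (-15)(-4) = -94
A_2→A_3: (-15)(2) − (-19)(2) = 8
A_3→A_4: (-19)(0) − (-20)(2) = 40
A_4→A_1: (-20)(-4) − (-17)(0) = 80
Σ = 34
Area = |Σ|/2 = 17.
Net area = 403.5 − 17 = 386.5.

386.5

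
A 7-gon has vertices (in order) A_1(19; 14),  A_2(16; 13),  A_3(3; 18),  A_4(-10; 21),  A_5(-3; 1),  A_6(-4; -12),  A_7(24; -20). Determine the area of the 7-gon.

846

Σ = (23) + (249) + (243) + (53) + (40) + (368) + (716) = 1692
Area = |Σ|/2 = 846.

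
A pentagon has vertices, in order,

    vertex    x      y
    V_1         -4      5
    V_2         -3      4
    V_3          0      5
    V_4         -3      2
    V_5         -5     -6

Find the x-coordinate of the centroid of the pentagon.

-112/33

Apply the surveyor's formula. First the cross-terms c_i = x_i·y_{i+1} − x_{i+1}·y_i:
  -1, -15, 15, 28, -49  ⇒  2A = -22, A = -11.
Then Σ (x_i + x_{i+1})·c_i = 224, so x̄ = 224 / (6·(-11)) = -112/33.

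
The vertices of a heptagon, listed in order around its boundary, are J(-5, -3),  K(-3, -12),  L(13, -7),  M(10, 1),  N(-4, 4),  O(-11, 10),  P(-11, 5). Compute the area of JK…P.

236

Apply Gauss's area formula: 2A = Σ (x_i·y_{i+1} − x_{i+1}·y_i), indices taken mod 7.
Σ = (51) + (177) + (83) + (44) + (4) + (55) + (58) = 472
Area = |Σ|/2 = 236.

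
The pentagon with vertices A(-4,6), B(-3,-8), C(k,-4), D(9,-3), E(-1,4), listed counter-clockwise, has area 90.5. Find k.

Write out the shoelace sum; only the two edges meeting at C involve k:
2·Area = [((-3)·(-4) − k·(-8)) + (k·(-3) − 9·(-4))] + 93
       = 5·k + 141 = 181
⇒ k = 8.

8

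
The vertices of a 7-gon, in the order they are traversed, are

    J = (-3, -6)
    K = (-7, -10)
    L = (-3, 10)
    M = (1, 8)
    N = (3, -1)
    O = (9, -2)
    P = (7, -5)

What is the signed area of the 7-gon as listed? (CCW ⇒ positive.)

-128

Σ = (-12) + (-100) + (-34) + (-25) + (3) + (-31) + (-57) = -256
Signed area = Σ/2 = -128 (negative ⇒ clockwise traversal).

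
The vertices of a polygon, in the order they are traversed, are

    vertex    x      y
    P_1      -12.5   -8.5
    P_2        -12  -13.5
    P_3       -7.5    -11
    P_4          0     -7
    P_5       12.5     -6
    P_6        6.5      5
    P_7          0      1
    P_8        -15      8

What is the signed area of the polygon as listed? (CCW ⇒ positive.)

Σ = (66.75) + (30.75) + (52.5) + (87.5) + (101.5) + (6.5) + (15) + (227.5) = 588
Signed area = Σ/2 = 294 (positive ⇒ counter-clockwise traversal).

294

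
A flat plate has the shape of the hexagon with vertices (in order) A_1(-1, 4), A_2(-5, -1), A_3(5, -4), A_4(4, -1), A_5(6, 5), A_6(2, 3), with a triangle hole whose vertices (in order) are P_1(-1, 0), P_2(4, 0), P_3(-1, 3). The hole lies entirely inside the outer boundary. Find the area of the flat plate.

Outer boundary:
Apply the surveyor's formula: 2A = Σ (x_i·y_{i+1} − x_{i+1}·y_i), indices taken mod 6.
Σ = (21) + (25) + (11) + (26) + (8) + (11) = 102
Area = |Σ|/2 = 51.
Hole:
Apply the shoelace formula: 2A = Σ (x_i·y_{i+1} − x_{i+1}·y_i), indices taken mod 3.
Σ = (0) + (12) + (3) = 15
Area = |Σ|/2 = 7.5.
Net area = 51 − 7.5 = 43.5.

43.5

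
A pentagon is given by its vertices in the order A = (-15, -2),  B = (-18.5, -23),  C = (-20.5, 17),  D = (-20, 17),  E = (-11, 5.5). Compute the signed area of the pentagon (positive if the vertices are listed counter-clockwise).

Cross-terms: 308, -786, -8.5, 77, 104.5  ⇒  Σ = -305
Signed area = Σ/2 = -152.5 (negative ⇒ clockwise traversal).

-152.5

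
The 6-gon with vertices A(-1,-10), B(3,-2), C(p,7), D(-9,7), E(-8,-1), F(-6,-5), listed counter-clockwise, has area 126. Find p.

-2

Write out the shoelace sum; only the two edges meeting at C involve p:
2·Area = [(3·7 − p·(-2)) + (p·7 − (-9)·7)] + 186
       = 9·p + 270 = 252
⇒ p = -2.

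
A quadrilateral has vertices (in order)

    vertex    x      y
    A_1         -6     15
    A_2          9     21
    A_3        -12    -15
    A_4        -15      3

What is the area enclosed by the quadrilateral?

Apply the shoelace (surveyor's) formula: 2A = Σ (x_i·y_{i+1} − x_{i+1}·y_i), indices taken mod 4.
Cross-terms: -261, 117, -261, -207  ⇒  Σ = -612
Area = |Σ|/2 = 306.

306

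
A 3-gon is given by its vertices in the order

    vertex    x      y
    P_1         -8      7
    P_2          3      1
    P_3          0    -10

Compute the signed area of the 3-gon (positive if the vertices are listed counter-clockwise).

Apply Gauss's area formula: 2A = Σ (x_i·y_{i+1} − x_{i+1}·y_i), indices taken mod 3.
Cross-terms: -29, -30, -80  ⇒  Σ = -139
Signed area = Σ/2 = -69.5 (negative ⇒ clockwise traversal).

-69.5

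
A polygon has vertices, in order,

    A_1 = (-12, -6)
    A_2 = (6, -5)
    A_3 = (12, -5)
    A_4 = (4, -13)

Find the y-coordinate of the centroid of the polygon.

-752/95

Apply Gauss's area formula. First the cross-terms c_i = x_i·y_{i+1} − x_{i+1}·y_i:
  96, 30, -136, -180  ⇒  2A = -190, A = -95.
Then Σ (y_i + y_{i+1})·c_i = 4512, so ȳ = 4512 / (6·(-95)) = -752/95.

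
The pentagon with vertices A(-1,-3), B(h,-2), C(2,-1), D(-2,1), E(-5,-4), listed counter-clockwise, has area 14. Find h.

-1

Write out the shoelace sum; only the two edges meeting at B involve h:
2·Area = [((-1)·(-2) − h·(-3)) + (h·(-1) − 2·(-2))] + 24
       = 2·h + 30 = 28
⇒ h = -1.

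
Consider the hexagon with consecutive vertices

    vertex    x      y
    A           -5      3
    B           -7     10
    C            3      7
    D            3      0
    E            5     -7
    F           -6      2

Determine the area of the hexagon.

Apply Gauss's area formula: 2A = Σ (x_i·y_{i+1} − x_{i+1}·y_i), indices taken mod 6.
Σ = (-29) + (-79) + (-21) + (-21) + (-32) + (-8) = -190
Area = |Σ|/2 = 95.

95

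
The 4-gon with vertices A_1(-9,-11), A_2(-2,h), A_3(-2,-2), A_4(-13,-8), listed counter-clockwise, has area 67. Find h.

The doubled signed area Σ (x_i y_{i+1} − x_{i+1} y_i) is linear in h.
With h=0 it equals 43; the coefficient of h is -7 (from the two edges through A_2).
So -7·h + 43 = 2·67 = 134 ⇒ h = -13.

-13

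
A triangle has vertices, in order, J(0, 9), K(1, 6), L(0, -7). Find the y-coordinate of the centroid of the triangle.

8/3

Apply Gauss's area formula. First the cross-terms c_i = x_i·y_{i+1} − x_{i+1}·y_i:
  -9, -7, 0  ⇒  2A = -16, A = -8.
Then Σ (y_i + y_{i+1})·c_i = -128, so ȳ = -128 / (6·(-8)) = 8/3.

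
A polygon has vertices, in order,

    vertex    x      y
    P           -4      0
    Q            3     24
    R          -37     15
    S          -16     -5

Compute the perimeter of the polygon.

|PQ| = √((7)² + (24)²) = √625 = 25
|QR| = √((-40)² + (-9)²) = √1681 = 41
|RS| = √((21)² + (-20)²) = √841 = 29
|SP| = √((12)² + (5)²) = √169 = 13
Perimeter = 25 + 41 + 29 + 13 = 108.

108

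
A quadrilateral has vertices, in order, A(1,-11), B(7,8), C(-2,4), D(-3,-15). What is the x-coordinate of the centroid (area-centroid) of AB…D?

Apply the shoelace formula. First the cross-terms c_i = x_i·y_{i+1} − x_{i+1}·y_i:
  85, 44, 42, 48  ⇒  2A = 219, A = 109.5.
Then Σ (x_i + x_{i+1})·c_i = 594, so x̄ = 594 / (6·109.5) = 66/73.

66/73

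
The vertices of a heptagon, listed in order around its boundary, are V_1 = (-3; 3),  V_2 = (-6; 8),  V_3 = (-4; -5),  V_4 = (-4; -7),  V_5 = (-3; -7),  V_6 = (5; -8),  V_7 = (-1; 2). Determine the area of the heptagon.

Apply the surveyor's formula: 2A = Σ (x_i·y_{i+1} − x_{i+1}·y_i), indices taken mod 7.
Σ = (-6) + (62) + (8) + (7) + (59) + (2) + (3) = 135
Area = |Σ|/2 = 67.5.

67.5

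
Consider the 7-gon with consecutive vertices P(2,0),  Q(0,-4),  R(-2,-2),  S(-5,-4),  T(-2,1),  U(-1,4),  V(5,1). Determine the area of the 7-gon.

30.5

Apply the surveyor's formula: 2A = Σ (x_i·y_{i+1} − x_{i+1}·y_i), indices taken mod 7.
Cross-terms: -8, -8, -2, -13, -7, -21, -2  ⇒  Σ = -61
Area = |Σ|/2 = 30.5.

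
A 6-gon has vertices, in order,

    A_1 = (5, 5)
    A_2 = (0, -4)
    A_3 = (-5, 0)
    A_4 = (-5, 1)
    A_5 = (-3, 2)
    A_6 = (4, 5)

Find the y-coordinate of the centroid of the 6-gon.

Apply the shoelace (surveyor's) formula. First the cross-terms c_i = x_i·y_{i+1} − x_{i+1}·y_i:
  -20, -20, -5, -7, -23, -5  ⇒  2A = -80, A = -40.
Then Σ (y_i + y_{i+1})·c_i = -177, so ȳ = -177 / (6·(-40)) = 0.7375.

0.7375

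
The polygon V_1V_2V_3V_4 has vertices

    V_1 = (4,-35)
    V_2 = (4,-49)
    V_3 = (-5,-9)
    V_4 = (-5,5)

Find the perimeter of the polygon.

110

|V_1V_2| = √((0)² + (-14)²) = √196 = 14
|V_2V_3| = √((-9)² + (40)²) = √1681 = 41
|V_3V_4| = √((0)² + (14)²) = √196 = 14
|V_4V_1| = √((9)² + (-40)²) = √1681 = 41
Perimeter = 14 + 41 + 14 + 41 = 110.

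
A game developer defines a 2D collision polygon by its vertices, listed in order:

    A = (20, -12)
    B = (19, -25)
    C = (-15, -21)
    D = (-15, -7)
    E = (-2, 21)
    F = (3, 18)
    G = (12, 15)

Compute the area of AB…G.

Apply the shoelace formula: 2A = Σ (x_i·y_{i+1} − x_{i+1}·y_i), indices taken mod 7.
A→B: (20)(-25) − (19)(-12) = -272
B→C: (19)(-21) − (-15)(-25) = -774
C→D: (-15)(-7) − (-15)(-21) = -210
D→E: (-15)(21) − (-2)(-7) = -329
E→F: (-2)(18) − (3)(21) = -99
F→G: (3)(15) − (12)(18) = -171
G→A: (12)(-12) − (20)(15) = -444
Σ = -2299
Area = |Σ|/2 = 1149.5.

1149.5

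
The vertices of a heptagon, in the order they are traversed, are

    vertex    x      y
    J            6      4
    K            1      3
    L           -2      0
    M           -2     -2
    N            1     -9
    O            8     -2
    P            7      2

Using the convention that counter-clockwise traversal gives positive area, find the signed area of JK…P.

Cross-terms: 14, 6, 4, 20, 70, 30, 16  ⇒  Σ = 160
Signed area = Σ/2 = 80 (positive ⇒ counter-clockwise traversal).

80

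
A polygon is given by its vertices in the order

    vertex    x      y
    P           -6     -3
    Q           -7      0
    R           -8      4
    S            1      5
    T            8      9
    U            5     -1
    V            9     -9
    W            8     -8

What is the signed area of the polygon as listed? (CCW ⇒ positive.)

Apply the shoelace formula: 2A = Σ (x_i·y_{i+1} − x_{i+1}·y_i), indices taken mod 8.
Σ = (-21) + (-28) + (-44) + (-31) + (-53) + (-36) + (0) + (-72) = -285
Signed area = Σ/2 = -142.5 (negative ⇒ clockwise traversal).

-142.5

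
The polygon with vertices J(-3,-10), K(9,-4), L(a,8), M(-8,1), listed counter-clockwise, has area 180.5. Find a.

Write out the shoelace sum; only the two edges meeting at L involve a:
2·Area = [(9·8 − a·(-4)) + (a·1 − (-8)·8)] + 185
       = 5·a + 321 = 361
⇒ a = 8.

8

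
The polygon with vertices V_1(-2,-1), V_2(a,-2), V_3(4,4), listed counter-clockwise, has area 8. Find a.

0

Write out the shoelace sum; only the two edges meeting at V_2 involve a:
2·Area = [((-2)·(-2) − a·(-1)) + (a·4 − 4·(-2))] + 4
       = 5·a + 16 = 16
⇒ a = 0.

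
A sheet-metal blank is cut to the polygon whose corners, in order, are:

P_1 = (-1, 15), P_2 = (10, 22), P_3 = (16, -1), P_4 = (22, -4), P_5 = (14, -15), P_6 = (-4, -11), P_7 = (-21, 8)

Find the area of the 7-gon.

817

Σ = (-172) + (-362) + (-42) + (-274) + (-214) + (-263) + (-307) = -1634
Area = |Σ|/2 = 817.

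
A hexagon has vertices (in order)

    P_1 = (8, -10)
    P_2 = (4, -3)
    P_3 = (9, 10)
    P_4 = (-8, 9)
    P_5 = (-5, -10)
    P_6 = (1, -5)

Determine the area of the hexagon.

217

Cross-terms: 16, 67, 161, 125, 35, 30  ⇒  Σ = 434
Area = |Σ|/2 = 217.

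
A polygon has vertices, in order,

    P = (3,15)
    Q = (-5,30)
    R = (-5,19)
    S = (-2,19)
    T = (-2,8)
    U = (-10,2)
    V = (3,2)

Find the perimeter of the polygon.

78

|PQ| = √((-8)² + (15)²) = √289 = 17
|QR| = √((0)² + (-11)²) = √121 = 11
|RS| = √((3)² + (0)²) = √9 = 3
|ST| = √((0)² + (-11)²) = √121 = 11
|TU| = √((-8)² + (-6)²) = √100 = 10
|UV| = √((13)² + (0)²) = √169 = 13
|VP| = √((0)² + (13)²) = √169 = 13
Perimeter = 17 + 11 + 3 + 11 + 10 + 13 + 13 = 78.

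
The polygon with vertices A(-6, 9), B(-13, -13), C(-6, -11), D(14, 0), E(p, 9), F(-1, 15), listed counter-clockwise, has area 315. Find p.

0

Write out the shoelace sum; only the two edges meeting at E involve p:
2·Area = [(14·9 − p·0) + (p·15 − (-1)·9)] + 495
       = 15·p + 630 = 630
⇒ p = 0.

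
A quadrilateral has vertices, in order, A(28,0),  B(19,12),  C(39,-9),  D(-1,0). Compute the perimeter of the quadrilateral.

114

|AB| = √((-9)² + (12)²) = √225 = 15
|BC| = √((20)² + (-21)²) = √841 = 29
|CD| = √((-40)² + (9)²) = √1681 = 41
|DA| = √((29)² + (0)²) = √841 = 29
Perimeter = 15 + 29 + 41 + 29 = 114.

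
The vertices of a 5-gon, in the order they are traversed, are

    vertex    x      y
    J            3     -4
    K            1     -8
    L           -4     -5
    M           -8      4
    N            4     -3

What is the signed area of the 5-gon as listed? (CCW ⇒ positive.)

Apply the shoelace formula: 2A = Σ (x_i·y_{i+1} − x_{i+1}·y_i), indices taken mod 5.
Cross-terms: -20, -37, -56, 8, -7  ⇒  Σ = -112
Signed area = Σ/2 = -56 (negative ⇒ clockwise traversal).

-56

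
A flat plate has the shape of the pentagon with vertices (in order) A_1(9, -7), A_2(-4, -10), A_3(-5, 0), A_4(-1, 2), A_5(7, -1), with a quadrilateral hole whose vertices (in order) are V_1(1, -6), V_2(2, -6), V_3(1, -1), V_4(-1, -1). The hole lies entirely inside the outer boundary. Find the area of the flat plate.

108

Outer boundary:
Apply Gauss's area formula: 2A = Σ (x_i·y_{i+1} − x_{i+1}·y_i), indices taken mod 5.
Σ = (-118) + (-50) + (-10) + (-13) + (-40) = -231
Area = |Σ|/2 = 115.5.
Hole:
Apply the shoelace (surveyor's) formula: 2A = Σ (x_i·y_{i+1} − x_{i+1}·y_i), indices taken mod 4.
V_1→V_2: (1)(-6) − (2)(-6) = 6
V_2→V_3: (2)(-1) − (1)(-6) = 4
V_3→V_4: (1)(-1) − (-1)(-1) = -2
V_4→V_1: (-1)(-6) − (1)(-1) = 7
Σ = 15
Area = |Σ|/2 = 7.5.
Net area = 115.5 − 7.5 = 108.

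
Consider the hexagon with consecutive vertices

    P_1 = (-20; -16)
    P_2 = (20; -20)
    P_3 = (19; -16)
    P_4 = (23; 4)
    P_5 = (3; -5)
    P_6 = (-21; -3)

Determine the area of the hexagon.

629.5

P_1→P_2: (-20)(-20) − (20)(-16) = 720
P_2→P_3: (20)(-16) − (19)(-20) = 60
P_3→P_4: (19)(4) − (23)(-16) = 444
P_4→P_5: (23)(-5) − (3)(4) = -127
P_5→P_6: (3)(-3) − (-21)(-5) = -114
P_6→P_1: (-21)(-16) − (-20)(-3) = 276
Σ = 1259
Area = |Σ|/2 = 629.5.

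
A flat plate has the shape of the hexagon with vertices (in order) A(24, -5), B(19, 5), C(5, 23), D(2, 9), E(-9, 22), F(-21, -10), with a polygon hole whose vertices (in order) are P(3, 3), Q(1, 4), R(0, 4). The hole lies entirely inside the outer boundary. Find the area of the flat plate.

Outer boundary:
Cross-terms: 215, 412, -1, 125, 552, 345  ⇒  Σ = 1648
Area = |Σ|/2 = 824.
Hole:
Apply Gauss's area formula: 2A = Σ (x_i·y_{i+1} − x_{i+1}·y_i), indices taken mod 3.
Σ = (9) + (4) + (-12) = 1
Area = |Σ|/2 = 0.5.
Net area = 824 − 0.5 = 823.5.

823.5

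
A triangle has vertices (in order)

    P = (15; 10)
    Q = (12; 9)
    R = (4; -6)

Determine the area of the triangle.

Apply the shoelace formula: 2A = Σ (x_i·y_{i+1} − x_{i+1}·y_i), indices taken mod 3.
Σ = (15) + (-108) + (130) = 37
Area = |Σ|/2 = 18.5.

18.5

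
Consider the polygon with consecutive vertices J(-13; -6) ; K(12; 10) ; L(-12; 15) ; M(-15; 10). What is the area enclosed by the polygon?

283.5

Apply Gauss's area formula: 2A = Σ (x_i·y_{i+1} − x_{i+1}·y_i), indices taken mod 4.
Cross-terms: -58, 300, 105, 220  ⇒  Σ = 567
Area = |Σ|/2 = 283.5.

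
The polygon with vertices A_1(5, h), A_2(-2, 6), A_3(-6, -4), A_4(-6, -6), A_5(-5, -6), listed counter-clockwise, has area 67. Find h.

Write out the shoelace sum; only the two edges meeting at A_1 involve h:
2·Area = [((-5)·h − 5·(-6)) + (5·6 − (-2)·h)] + 62
       = -3·h + 122 = 134
⇒ h = -4.

-4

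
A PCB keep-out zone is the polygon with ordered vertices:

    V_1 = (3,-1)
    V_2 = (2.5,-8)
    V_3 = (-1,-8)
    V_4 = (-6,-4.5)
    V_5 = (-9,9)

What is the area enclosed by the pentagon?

Σ = (-21.5) + (-28) + (-43.5) + (-94.5) + (-18) = -205.5
Area = |Σ|/2 = 102.75.

102.75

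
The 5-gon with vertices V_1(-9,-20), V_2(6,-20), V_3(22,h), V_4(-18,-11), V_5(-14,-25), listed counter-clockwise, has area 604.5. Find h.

The doubled signed area Σ (x_i y_{i+1} − x_{i+1} y_i) is linear in h.
With h=0 it equals 849; the coefficient of h is 24 (from the two edges through V_3).
So 24·h + 849 = 2·604.5 = 1209 ⇒ h = 15.

15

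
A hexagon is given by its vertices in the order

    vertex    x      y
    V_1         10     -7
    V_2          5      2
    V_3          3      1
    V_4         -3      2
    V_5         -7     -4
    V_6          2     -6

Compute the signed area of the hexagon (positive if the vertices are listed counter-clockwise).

92.5

Cross-terms: 55, -1, 9, 26, 50, 46  ⇒  Σ = 185
Signed area = Σ/2 = 92.5 (positive ⇒ counter-clockwise traversal).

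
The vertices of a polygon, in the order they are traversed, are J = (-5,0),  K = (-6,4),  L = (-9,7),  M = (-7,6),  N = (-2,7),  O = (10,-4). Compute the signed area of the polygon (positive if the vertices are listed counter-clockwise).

Σ = (-20) + (-6) + (-5) + (-37) + (-62) + (-20) = -150
Signed area = Σ/2 = -75 (negative ⇒ clockwise traversal).

-75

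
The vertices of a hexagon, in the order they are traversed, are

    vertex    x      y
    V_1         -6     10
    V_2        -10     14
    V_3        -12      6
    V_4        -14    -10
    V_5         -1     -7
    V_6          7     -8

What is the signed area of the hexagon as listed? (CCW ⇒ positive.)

Apply the shoelace (surveyor's) formula: 2A = Σ (x_i·y_{i+1} − x_{i+1}·y_i), indices taken mod 6.
Cross-terms: 16, 108, 204, 88, 57, 22  ⇒  Σ = 495
Signed area = Σ/2 = 247.5 (positive ⇒ counter-clockwise traversal).

247.5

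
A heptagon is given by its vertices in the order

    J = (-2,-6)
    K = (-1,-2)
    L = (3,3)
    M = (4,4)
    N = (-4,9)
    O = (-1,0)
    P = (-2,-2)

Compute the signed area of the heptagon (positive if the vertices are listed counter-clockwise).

Apply the shoelace formula: 2A = Σ (x_i·y_{i+1} − x_{i+1}·y_i), indices taken mod 7.
Σ = (-2) + (3) + (0) + (52) + (9) + (2) + (8) = 72
Signed area = Σ/2 = 36 (positive ⇒ counter-clockwise traversal).

36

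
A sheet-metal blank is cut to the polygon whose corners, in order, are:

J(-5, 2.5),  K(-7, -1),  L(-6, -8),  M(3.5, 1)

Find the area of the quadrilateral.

54.125

Apply the shoelace (surveyor's) formula: 2A = Σ (x_i·y_{i+1} − x_{i+1}·y_i), indices taken mod 4.
Σ = (22.5) + (50) + (22) + (13.75) = 108.25
Area = |Σ|/2 = 54.125.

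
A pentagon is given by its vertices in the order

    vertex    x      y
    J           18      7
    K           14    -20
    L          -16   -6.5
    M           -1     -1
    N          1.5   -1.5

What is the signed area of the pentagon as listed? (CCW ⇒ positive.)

-409.5

Apply the surveyor's formula: 2A = Σ (x_i·y_{i+1} − x_{i+1}·y_i), indices taken mod 5.
Cross-terms: -458, -411, 9.5, 3, 37.5  ⇒  Σ = -819
Signed area = Σ/2 = -409.5 (negative ⇒ clockwise traversal).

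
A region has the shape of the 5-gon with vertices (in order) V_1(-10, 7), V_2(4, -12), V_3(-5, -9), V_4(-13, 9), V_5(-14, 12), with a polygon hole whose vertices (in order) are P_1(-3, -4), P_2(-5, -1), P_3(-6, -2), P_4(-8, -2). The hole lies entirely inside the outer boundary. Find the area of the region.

82.5

Outer boundary:
Cross-terms: 92, -96, -162, -30, 22  ⇒  Σ = -174
Area = |Σ|/2 = 87.
Hole:
Apply the surveyor's formula: 2A = Σ (x_i·y_{i+1} − x_{i+1}·y_i), indices taken mod 4.
P_1→P_2: (-3)(-1) − (-5)(-4) = -17
P_2→P_3: (-5)(-2) − (-6)(-1) = 4
P_3→P_4: (-6)(-2) − (-8)(-2) = -4
P_4→P_1: (-8)(-4) − (-3)(-2) = 26
Σ = 9
Area = |Σ|/2 = 4.5.
Net area = 87 − 4.5 = 82.5.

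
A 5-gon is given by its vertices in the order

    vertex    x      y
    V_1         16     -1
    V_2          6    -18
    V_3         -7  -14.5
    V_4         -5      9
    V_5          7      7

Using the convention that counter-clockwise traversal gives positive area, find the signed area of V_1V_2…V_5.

Apply the shoelace (surveyor's) formula: 2A = Σ (x_i·y_{i+1} − x_{i+1}·y_i), indices taken mod 5.
Σ = (-282) + (-213) + (-135.5) + (-98) + (-119) = -847.5
Signed area = Σ/2 = -423.75 (negative ⇒ clockwise traversal).

-423.75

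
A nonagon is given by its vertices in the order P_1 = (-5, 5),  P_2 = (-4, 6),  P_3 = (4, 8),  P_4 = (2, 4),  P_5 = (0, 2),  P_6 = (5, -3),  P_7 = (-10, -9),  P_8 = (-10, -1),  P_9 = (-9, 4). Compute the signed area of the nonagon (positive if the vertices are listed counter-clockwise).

Apply Gauss's area formula: 2A = Σ (x_i·y_{i+1} − x_{i+1}·y_i), indices taken mod 9.
Cross-terms: -10, -56, 0, 4, -10, -75, -80, -49, -25  ⇒  Σ = -301
Signed area = Σ/2 = -150.5 (negative ⇒ clockwise traversal).

-150.5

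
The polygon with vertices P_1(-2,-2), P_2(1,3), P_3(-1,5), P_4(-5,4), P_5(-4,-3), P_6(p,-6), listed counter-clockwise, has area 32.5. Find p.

The doubled signed area Σ (x_i y_{i+1} − x_{i+1} y_i) is linear in p.
With p=0 it equals 68; the coefficient of p is 1 (from the two edges through P_6).
So 1·p + 68 = 2·32.5 = 65 ⇒ p = -3.

-3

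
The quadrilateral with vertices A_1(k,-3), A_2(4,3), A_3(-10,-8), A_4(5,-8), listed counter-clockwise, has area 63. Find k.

1

Write out the shoelace sum; only the two edges meeting at A_1 involve k:
2·Area = [(5·(-3) − k·(-8)) + (k·3 − 4·(-3))] + 118
       = 11·k + 115 = 126
⇒ k = 1.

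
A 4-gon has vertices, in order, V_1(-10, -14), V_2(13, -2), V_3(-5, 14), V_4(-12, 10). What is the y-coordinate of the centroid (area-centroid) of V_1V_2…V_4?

74/285

Apply the surveyor's formula. First the cross-terms c_i = x_i·y_{i+1} − x_{i+1}·y_i:
  202, 172, 118, 268  ⇒  2A = 760, A = 380.
Then Σ (y_i + y_{i+1})·c_i = 592, so ȳ = 592 / (6·380) = 74/285.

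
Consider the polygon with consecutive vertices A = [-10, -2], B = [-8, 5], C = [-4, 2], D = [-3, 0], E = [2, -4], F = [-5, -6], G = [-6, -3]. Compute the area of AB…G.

Cross-terms: -66, 4, 6, 12, -32, -21, -18  ⇒  Σ = -115
Area = |Σ|/2 = 57.5.

57.5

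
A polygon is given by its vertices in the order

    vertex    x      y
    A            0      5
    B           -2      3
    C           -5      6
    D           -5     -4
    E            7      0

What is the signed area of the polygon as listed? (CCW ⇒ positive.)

63

Σ = (10) + (3) + (50) + (28) + (35) = 126
Signed area = Σ/2 = 63 (positive ⇒ counter-clockwise traversal).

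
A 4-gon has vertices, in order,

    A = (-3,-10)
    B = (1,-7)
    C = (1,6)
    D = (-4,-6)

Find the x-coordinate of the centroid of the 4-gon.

Apply the surveyor's formula. First the cross-terms c_i = x_i·y_{i+1} − x_{i+1}·y_i:
  31, 13, 18, 22  ⇒  2A = 84, A = 42.
Then Σ (x_i + x_{i+1})·c_i = -244, so x̄ = -244 / (6·42) = -61/63.

-61/63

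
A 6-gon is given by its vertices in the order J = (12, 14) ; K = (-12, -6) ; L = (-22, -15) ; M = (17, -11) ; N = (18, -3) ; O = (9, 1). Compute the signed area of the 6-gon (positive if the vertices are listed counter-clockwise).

473.5

Apply the shoelace (surveyor's) formula: 2A = Σ (x_i·y_{i+1} − x_{i+1}·y_i), indices taken mod 6.
Σ = (96) + (48) + (497) + (147) + (45) + (114) = 947
Signed area = Σ/2 = 473.5 (positive ⇒ counter-clockwise traversal).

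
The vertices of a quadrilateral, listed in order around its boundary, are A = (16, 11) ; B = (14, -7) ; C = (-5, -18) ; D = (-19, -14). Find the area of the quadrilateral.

A→B: (16)(-7) − (14)(11) = -266
B→C: (14)(-18) − (-5)(-7) = -287
C→D: (-5)(-14) − (-19)(-18) = -272
D→A: (-19)(11) − (16)(-14) = 15
Σ = -810
Area = |Σ|/2 = 405.

405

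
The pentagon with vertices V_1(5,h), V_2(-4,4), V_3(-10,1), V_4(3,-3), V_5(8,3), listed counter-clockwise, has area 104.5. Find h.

The doubled signed area Σ (x_i y_{i+1} − x_{i+1} y_i) is linear in h.
With h=0 it equals 101; the coefficient of h is 12 (from the two edges through V_1).
So 12·h + 101 = 2·104.5 = 209 ⇒ h = 9.

9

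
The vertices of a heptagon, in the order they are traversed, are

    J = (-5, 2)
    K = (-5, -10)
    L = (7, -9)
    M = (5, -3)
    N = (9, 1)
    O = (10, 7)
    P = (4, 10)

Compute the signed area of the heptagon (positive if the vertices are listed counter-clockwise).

Apply the shoelace (surveyor's) formula: 2A = Σ (x_i·y_{i+1} − x_{i+1}·y_i), indices taken mod 7.
J→K: (-5)(-10) − (-5)(2) = 60
K→L: (-5)(-9) − (7)(-10) = 115
L→M: (7)(-3) − (5)(-9) = 24
M→N: (5)(1) − (9)(-3) = 32
N→O: (9)(7) − (10)(1) = 53
O→P: (10)(10) − (4)(7) = 72
P→J: (4)(2) − (-5)(10) = 58
Σ = 414
Signed area = Σ/2 = 207 (positive ⇒ counter-clockwise traversal).

207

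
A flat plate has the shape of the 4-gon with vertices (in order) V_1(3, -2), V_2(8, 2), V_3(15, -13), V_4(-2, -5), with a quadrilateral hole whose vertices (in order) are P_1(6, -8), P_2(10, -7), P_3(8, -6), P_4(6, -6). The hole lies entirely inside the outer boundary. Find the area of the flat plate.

Outer boundary:
Σ = (22) + (-134) + (-101) + (19) = -194
Area = |Σ|/2 = 97.
Hole:
Cross-terms: 38, -4, -12, -12  ⇒  Σ = 10
Area = |Σ|/2 = 5.
Net area = 97 − 5 = 92.

92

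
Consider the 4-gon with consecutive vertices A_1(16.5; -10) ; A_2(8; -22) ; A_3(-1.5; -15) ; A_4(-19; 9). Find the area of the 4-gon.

A_1→A_2: (16.5)(-22) − (8)(-10) = -283
A_2→A_3: (8)(-15) − (-1.5)(-22) = -153
A_3→A_4: (-1.5)(9) − (-19)(-15) = -298.5
A_4→A_1: (-19)(-10) − (16.5)(9) = 41.5
Σ = -693
Area = |Σ|/2 = 346.5.

346.5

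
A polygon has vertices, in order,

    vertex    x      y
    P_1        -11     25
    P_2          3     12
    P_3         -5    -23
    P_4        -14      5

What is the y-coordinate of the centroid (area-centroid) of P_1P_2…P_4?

154/39

Apply the surveyor's formula. First the cross-terms c_i = x_i·y_{i+1} − x_{i+1}·y_i:
  -207, -9, -347, -295  ⇒  2A = -858, A = -429.
Then Σ (y_i + y_{i+1})·c_i = -10164, so ȳ = -10164 / (6·(-429)) = 154/39.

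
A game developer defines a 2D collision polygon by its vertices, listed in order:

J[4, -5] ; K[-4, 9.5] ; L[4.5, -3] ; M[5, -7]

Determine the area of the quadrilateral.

13.125

Cross-terms: 18, -30.75, -16.5, 3  ⇒  Σ = -26.25
Area = |Σ|/2 = 13.125.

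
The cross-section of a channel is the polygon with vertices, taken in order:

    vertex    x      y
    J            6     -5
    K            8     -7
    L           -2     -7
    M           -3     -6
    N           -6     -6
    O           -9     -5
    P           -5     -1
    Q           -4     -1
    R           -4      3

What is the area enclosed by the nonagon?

Σ = (-2) + (-70) + (-9) + (-18) + (-24) + (-16) + (1) + (-16) + (2) = -152
Area = |Σ|/2 = 76.

76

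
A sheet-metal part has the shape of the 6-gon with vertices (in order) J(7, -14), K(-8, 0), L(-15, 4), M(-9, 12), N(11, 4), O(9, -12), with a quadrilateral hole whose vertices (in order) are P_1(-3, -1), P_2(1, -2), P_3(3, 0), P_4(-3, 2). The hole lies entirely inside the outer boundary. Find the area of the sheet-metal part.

319

Outer boundary:
Apply the shoelace formula: 2A = Σ (x_i·y_{i+1} − x_{i+1}·y_i), indices taken mod 6.
Σ = (-112) + (-32) + (-144) + (-168) + (-168) + (-42) = -666
Area = |Σ|/2 = 333.
Hole:
Σ = (7) + (6) + (6) + (9) = 28
Area = |Σ|/2 = 14.
Net area = 333 − 14 = 319.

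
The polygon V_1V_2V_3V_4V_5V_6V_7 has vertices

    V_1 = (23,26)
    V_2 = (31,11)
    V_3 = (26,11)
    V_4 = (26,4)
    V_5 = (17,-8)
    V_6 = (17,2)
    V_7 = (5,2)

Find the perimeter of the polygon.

96

|V_1V_2| = √((8)² + (-15)²) = √289 = 17
|V_2V_3| = √((-5)² + (0)²) = √25 = 5
|V_3V_4| = √((0)² + (-7)²) = √49 = 7
|V_4V_5| = √((-9)² + (-12)²) = √225 = 15
|V_5V_6| = √((0)² + (10)²) = √100 = 10
|V_6V_7| = √((-12)² + (0)²) = √144 = 12
|V_7V_1| = √((18)² + (24)²) = √900 = 30
Perimeter = 17 + 5 + 7 + 15 + 10 + 12 + 30 = 96.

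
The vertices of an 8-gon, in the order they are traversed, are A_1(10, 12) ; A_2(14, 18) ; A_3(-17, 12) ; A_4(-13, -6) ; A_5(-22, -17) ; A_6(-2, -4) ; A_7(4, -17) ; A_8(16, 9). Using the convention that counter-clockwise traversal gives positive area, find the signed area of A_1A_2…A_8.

Σ = (12) + (474) + (258) + (89) + (54) + (50) + (308) + (102) = 1347
Signed area = Σ/2 = 673.5 (positive ⇒ counter-clockwise traversal).

673.5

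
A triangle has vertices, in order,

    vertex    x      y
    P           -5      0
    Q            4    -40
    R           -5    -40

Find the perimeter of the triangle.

|PQ| = √((9)² + (-40)²) = √1681 = 41
|QR| = √((-9)² + (0)²) = √81 = 9
|RP| = √((0)² + (40)²) = √1600 = 40
Perimeter = 41 + 9 + 40 = 90.

90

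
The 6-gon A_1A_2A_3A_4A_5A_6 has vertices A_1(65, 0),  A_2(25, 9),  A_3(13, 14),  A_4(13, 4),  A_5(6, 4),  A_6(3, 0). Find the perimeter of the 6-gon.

138

|A_1A_2| = √((-40)² + (9)²) = √1681 = 41
|A_2A_3| = √((-12)² + (5)²) = √169 = 13
|A_3A_4| = √((0)² + (-10)²) = √100 = 10
|A_4A_5| = √((-7)² + (0)²) = √49 = 7
|A_5A_6| = √((-3)² + (-4)²) = √25 = 5
|A_6A_1| = √((62)² + (0)²) = √3844 = 62
Perimeter = 41 + 13 + 10 + 7 + 5 + 62 = 138.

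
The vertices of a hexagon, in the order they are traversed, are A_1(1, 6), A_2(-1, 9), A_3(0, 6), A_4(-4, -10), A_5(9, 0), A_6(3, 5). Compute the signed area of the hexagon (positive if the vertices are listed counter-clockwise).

Apply the surveyor's formula: 2A = Σ (x_i·y_{i+1} − x_{i+1}·y_i), indices taken mod 6.
Σ = (15) + (-6) + (24) + (90) + (45) + (13) = 181
Signed area = Σ/2 = 90.5 (positive ⇒ counter-clockwise traversal).

90.5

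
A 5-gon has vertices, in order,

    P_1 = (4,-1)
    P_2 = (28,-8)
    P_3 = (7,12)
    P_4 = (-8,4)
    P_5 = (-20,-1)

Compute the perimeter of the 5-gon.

|P_1P_2| = √((24)² + (-7)²) = √625 = 25
|P_2P_3| = √((-21)² + (20)²) = √841 = 29
|P_3P_4| = √((-15)² + (-8)²) = √289 = 17
|P_4P_5| = √((-12)² + (-5)²) = √169 = 13
|P_5P_1| = √((24)² + (0)²) = √576 = 24
Perimeter = 25 + 29 + 17 + 13 + 24 = 108.

108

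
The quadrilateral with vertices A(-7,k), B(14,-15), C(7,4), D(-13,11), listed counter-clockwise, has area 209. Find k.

2

Write out the shoelace sum; only the two edges meeting at A involve k:
2·Area = [((-13)·k − (-7)·11) + ((-7)·(-15) − 14·k)] + 290
       = -27·k + 472 = 418
⇒ k = 2.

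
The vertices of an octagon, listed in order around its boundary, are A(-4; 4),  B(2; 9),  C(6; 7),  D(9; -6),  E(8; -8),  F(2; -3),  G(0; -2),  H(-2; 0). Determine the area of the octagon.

115.5

Cross-terms: -44, -40, -99, -24, -8, -4, -4, -8  ⇒  Σ = -231
Area = |Σ|/2 = 115.5.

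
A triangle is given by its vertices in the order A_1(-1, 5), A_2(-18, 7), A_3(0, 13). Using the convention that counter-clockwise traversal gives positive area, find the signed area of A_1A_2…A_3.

-69

Σ = (83) + (-234) + (13) = -138
Signed area = Σ/2 = -69 (negative ⇒ clockwise traversal).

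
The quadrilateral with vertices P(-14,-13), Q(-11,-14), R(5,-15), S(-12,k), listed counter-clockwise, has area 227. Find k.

10

The doubled signed area Σ (x_i y_{i+1} − x_{i+1} y_i) is linear in k.
With k=0 it equals 264; the coefficient of k is 19 (from the two edges through S).
So 19·k + 264 = 2·227 = 454 ⇒ k = 10.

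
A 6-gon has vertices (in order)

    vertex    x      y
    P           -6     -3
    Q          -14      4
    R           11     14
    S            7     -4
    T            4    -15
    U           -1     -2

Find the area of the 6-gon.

284.5

Cross-terms: -66, -240, -142, -89, -23, -9  ⇒  Σ = -569
Area = |Σ|/2 = 284.5.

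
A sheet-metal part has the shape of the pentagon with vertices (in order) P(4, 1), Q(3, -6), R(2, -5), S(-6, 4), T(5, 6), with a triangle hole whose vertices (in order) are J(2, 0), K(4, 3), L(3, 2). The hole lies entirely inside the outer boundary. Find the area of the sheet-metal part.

Outer boundary:
Apply the surveyor's formula: 2A = Σ (x_i·y_{i+1} − x_{i+1}·y_i), indices taken mod 5.
Σ = (-27) + (-3) + (-22) + (-56) + (-19) = -127
Area = |Σ|/2 = 63.5.
Hole:
Apply the shoelace formula: 2A = Σ (x_i·y_{i+1} − x_{i+1}·y_i), indices taken mod 3.
J→K: (2)(3) − (4)(0) = 6
K→L: (4)(2) − (3)(3) = -1
L→J: (3)(0) − (2)(2) = -4
Σ = 1
Area = |Σ|/2 = 0.5.
Net area = 63.5 − 0.5 = 63.

63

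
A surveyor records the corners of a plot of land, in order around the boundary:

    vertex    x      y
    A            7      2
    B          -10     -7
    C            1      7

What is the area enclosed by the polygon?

69.5

Apply the shoelace (surveyor's) formula: 2A = Σ (x_i·y_{i+1} − x_{i+1}·y_i), indices taken mod 3.
Cross-terms: -29, -63, -47  ⇒  Σ = -139
Area = |Σ|/2 = 69.5.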